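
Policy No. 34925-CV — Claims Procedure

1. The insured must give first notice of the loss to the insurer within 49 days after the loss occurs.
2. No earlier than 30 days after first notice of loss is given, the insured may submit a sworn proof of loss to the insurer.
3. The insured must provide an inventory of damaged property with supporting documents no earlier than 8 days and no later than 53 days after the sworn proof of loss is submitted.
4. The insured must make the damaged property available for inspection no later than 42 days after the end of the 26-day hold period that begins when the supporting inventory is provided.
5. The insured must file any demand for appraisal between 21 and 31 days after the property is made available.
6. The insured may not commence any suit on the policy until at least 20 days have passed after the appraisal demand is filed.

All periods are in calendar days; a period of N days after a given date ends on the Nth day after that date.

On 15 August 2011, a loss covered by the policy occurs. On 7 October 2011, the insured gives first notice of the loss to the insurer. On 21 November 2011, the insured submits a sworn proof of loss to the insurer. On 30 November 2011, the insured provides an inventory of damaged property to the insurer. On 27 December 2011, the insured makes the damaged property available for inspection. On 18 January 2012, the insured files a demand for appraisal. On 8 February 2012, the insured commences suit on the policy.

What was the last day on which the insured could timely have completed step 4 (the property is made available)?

The supporting inventory is provided on 30 November 2011; the 26-day hold period therefore ends 26 December 2011, and step 4 runs from that date. 42 days after 26 December 2011 is 6 February 2012.

6 February 2012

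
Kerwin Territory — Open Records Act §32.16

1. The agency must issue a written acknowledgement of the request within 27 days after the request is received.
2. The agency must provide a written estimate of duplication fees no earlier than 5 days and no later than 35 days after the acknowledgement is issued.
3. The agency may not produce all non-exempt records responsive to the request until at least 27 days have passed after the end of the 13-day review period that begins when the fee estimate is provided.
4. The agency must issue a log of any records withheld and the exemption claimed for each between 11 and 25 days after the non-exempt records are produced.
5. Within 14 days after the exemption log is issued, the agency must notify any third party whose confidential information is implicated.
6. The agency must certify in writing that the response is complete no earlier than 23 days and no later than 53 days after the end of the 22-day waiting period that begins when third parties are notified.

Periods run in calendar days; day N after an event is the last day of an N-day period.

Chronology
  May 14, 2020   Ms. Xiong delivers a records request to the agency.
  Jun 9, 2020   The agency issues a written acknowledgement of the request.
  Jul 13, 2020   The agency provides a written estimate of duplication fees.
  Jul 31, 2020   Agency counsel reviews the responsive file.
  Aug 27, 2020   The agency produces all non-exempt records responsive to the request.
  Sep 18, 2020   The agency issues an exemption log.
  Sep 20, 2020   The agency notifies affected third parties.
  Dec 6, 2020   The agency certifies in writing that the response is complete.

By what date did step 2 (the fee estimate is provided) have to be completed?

Step 2 runs from Jun 9, 2020, when the acknowledgement is issued. The window is 5–35 days after Jun 9, 2020; it closes on Jul 14, 2020.

Jul 14, 2020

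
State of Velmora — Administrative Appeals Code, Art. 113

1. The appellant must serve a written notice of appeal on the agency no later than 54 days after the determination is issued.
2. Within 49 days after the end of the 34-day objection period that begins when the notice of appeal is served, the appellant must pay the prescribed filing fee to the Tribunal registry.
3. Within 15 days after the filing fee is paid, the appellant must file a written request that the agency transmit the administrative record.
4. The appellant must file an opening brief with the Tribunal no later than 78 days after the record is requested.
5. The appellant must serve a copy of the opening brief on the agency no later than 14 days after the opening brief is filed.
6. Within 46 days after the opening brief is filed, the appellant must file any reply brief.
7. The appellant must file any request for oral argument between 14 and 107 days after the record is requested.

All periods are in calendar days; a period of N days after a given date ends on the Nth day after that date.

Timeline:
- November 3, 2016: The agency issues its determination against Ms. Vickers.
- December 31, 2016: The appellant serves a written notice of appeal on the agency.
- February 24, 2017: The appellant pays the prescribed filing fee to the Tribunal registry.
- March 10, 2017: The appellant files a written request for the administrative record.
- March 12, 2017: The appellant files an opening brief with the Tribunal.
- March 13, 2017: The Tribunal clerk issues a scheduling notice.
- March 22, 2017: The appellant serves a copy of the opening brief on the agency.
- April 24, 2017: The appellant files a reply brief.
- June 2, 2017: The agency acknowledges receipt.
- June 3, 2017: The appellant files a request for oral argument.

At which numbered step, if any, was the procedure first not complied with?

(1) due by November 3, 2016 + 54 days = December 27, 2016; December 31, 2016 misses that deadline by 4 days.

Step 1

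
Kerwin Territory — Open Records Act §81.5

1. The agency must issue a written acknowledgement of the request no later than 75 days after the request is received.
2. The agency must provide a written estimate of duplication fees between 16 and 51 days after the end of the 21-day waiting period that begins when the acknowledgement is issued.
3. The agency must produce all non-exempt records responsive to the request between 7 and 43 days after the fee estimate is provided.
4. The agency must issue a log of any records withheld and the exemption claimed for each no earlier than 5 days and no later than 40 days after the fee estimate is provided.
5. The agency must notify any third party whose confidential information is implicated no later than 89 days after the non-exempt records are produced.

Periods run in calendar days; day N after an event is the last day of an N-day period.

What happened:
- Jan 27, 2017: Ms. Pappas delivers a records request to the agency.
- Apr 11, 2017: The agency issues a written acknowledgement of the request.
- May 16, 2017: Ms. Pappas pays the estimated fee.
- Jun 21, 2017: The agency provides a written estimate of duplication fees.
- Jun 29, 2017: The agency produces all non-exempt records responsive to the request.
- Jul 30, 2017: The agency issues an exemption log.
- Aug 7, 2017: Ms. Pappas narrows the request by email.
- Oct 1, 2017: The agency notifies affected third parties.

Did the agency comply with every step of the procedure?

Step 1: 75 days after Jan 27, 2017 (when the request is received) is Apr 12, 2017; done Apr 11, 2017 — timely.
Step 2: the window is 16–51 days after May 2, 2017 (end of the 21-day waiting period, which began when the acknowledgement is issued on Apr 11, 2017), so May 18, 2017 through Jun 22, 2017; done Jun 21, 2017, which is between those dates.
Step 3: the window is 7–43 days after Jun 21, 2017 (when the fee estimate is provided), so Jun 28, 2017 through Aug 3, 2017; done Jun 29, 2017 — within the window.
Step 4: the window is 5–40 days after Jun 21, 2017 (when the fee estimate is provided), so Jun 26, 2017 through Jul 31, 2017; done Jul 30, 2017, which is between those dates.
Step 5: 89 days after Jun 29, 2017 (when the non-exempt records are produced) is Sep 26, 2017; not done until Oct 1, 2017, 5 days after the deadline.

No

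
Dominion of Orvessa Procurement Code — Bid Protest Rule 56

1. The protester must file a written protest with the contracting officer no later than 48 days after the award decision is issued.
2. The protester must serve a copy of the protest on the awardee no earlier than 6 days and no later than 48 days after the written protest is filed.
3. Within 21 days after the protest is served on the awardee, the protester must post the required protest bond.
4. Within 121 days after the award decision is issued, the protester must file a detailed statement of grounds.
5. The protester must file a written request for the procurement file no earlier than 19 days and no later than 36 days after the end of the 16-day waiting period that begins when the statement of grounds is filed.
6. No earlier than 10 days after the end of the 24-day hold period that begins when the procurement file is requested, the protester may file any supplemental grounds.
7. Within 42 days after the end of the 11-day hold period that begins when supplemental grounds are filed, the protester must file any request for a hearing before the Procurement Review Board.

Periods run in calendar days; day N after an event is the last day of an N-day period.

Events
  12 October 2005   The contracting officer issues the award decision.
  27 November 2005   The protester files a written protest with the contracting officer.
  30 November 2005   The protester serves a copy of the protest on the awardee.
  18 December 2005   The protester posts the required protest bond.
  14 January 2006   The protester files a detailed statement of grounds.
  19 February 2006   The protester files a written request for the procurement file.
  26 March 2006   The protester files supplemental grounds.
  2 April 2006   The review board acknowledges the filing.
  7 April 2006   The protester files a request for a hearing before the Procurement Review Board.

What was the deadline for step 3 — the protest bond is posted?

Step 3 runs from 30 November 2005, when the protest is served on the awardee. 21 days after 30 November 2005 is 21 December 2005.

21 December 2005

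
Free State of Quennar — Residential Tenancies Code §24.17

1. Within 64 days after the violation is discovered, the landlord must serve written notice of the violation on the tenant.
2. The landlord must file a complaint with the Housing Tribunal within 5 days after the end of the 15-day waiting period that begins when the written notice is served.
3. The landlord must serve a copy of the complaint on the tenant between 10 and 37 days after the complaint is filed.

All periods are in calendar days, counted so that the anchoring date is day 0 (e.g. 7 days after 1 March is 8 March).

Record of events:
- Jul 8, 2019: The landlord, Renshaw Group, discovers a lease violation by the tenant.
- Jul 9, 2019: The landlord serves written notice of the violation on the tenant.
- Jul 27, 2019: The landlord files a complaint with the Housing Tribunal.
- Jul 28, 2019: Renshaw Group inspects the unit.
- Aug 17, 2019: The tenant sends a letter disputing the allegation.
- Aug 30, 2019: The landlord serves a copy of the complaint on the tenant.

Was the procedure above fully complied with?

(1) due by Jul 8, 2019 + 64 days = Sep 10, 2019; done Jul 9, 2019 — timely.
(2) due by Jul 24, 2019 + 5 days = Jul 29, 2019; done Jul 27, 2019 — timely.
(3) the permitted window runs from Jul 27, 2019 + 10 = Aug 6, 2019 to Jul 27, 2019 + 37 = Sep 2, 2019; done Aug 30, 2019, which is between those dates.

Yes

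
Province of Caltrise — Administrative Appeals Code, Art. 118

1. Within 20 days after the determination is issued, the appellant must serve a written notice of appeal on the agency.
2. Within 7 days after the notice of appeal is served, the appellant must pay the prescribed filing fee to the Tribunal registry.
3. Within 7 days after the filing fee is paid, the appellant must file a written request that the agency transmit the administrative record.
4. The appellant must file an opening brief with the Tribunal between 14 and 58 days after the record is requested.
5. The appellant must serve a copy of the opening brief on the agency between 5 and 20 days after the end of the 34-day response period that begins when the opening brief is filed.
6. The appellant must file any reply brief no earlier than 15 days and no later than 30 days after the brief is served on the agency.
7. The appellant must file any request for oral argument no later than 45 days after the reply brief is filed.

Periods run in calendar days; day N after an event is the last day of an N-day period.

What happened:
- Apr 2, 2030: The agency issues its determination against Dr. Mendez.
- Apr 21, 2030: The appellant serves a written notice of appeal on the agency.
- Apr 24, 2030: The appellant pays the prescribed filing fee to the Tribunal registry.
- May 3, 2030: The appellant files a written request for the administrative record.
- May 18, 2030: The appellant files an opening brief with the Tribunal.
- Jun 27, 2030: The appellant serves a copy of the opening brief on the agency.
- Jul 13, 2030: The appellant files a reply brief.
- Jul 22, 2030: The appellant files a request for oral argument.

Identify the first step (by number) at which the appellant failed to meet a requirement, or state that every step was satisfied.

(1) due by Apr 2, 2030 + 20 days = Apr 22, 2030; Apr 21, 2030 is within that limit.
(2) due by Apr 21, 2030 + 7 days = Apr 28, 2030; Apr 24, 2030 is within that limit.
(3) due by Apr 24, 2030 + 7 days = May 1, 2030; done May 3, 2030 — 2 days late.

Step 3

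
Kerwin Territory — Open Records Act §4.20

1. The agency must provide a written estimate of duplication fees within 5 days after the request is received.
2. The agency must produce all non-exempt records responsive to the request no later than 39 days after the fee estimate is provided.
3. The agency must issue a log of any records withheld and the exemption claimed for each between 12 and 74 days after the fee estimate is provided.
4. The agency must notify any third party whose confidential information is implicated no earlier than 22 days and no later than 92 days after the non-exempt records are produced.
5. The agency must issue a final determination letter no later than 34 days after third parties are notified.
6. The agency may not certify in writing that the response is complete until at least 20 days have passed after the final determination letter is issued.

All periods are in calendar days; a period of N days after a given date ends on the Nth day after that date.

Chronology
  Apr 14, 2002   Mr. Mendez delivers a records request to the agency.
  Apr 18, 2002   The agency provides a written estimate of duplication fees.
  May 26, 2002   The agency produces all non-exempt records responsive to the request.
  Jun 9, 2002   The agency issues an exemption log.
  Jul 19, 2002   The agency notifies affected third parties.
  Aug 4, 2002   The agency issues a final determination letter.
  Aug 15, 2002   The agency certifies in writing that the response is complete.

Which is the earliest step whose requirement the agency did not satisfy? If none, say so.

Step 1 — counting 5 days from Apr 14, 2002 (when the request is received) gives a deadline of Apr 19, 2002; Apr 18, 2002 is within that limit.
Step 2 — counting 39 days from Apr 18, 2002 (when the fee estimate is provided) gives a deadline of May 27, 2002; completed May 26, 2002, before the deadline.
Step 3 — 12 and 74 days from Apr 18, 2002 (when the fee estimate is provided) are Apr 30, 2002 and Jul 1, 2002 respectively; done Jun 9, 2002 — within the window.
Step 4 — 22 and 92 days from May 26, 2002 (when the non-exempt records are produced) are Jun 17, 2002 and Aug 26, 2002 respectively; done Jul 19, 2002, which is between those dates.
Step 5 — counting 34 days from Jul 19, 2002 (when third parties are notified) gives a deadline of Aug 22, 2002; done Aug 4, 2002 — timely.
Step 6 — must wait 20 days from Aug 4, 2002 (when the final determination letter is issued), so not before Aug 24, 2002; acted on Aug 15, 2002, 9 days prematurely.
No need to go further; step 6 was not satisfied.

Step 6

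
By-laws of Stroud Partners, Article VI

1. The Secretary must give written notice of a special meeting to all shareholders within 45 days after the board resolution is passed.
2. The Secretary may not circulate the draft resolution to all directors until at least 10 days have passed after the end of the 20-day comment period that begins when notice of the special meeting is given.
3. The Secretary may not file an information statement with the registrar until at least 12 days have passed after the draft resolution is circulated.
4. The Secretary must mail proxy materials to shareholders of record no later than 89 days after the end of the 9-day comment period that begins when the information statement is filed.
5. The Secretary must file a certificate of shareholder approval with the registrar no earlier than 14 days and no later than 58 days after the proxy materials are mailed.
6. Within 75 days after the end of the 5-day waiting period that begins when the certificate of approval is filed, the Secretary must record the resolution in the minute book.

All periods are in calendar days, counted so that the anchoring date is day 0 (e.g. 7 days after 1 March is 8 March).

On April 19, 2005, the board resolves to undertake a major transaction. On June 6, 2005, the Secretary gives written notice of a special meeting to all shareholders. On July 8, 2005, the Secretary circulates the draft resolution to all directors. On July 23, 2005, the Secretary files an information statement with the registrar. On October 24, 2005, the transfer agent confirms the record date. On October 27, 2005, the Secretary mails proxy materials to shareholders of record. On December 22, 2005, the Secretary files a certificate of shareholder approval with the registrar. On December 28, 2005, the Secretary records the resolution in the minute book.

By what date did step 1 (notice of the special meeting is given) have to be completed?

Step 1 runs from April 19, 2005, when the board resolution is passed. 45 days after April 19, 2005 is June 3, 2005.

June 3, 2005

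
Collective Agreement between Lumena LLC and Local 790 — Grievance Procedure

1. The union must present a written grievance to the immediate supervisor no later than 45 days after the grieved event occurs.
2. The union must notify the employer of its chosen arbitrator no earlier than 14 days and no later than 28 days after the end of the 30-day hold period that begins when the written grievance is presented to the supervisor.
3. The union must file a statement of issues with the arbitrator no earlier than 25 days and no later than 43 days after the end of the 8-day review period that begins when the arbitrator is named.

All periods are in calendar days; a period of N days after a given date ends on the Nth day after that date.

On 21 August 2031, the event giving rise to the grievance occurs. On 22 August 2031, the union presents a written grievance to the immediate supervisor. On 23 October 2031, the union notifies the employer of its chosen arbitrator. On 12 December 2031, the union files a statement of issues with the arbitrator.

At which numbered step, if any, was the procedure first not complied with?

Step 2

Step 1: 45 days after 21 August 2031 (when the grieved event occurs) is 5 October 2031; completed 22 August 2031, before the deadline.
Step 2: the window is 14–28 days after 21 September 2031 (end of the 30-day hold period, which began when the written grievance is presented to the supervisor on 22 August 2031), so 5 October 2031 through 19 October 2031; 23 October 2031 is 4 days past the end of the window.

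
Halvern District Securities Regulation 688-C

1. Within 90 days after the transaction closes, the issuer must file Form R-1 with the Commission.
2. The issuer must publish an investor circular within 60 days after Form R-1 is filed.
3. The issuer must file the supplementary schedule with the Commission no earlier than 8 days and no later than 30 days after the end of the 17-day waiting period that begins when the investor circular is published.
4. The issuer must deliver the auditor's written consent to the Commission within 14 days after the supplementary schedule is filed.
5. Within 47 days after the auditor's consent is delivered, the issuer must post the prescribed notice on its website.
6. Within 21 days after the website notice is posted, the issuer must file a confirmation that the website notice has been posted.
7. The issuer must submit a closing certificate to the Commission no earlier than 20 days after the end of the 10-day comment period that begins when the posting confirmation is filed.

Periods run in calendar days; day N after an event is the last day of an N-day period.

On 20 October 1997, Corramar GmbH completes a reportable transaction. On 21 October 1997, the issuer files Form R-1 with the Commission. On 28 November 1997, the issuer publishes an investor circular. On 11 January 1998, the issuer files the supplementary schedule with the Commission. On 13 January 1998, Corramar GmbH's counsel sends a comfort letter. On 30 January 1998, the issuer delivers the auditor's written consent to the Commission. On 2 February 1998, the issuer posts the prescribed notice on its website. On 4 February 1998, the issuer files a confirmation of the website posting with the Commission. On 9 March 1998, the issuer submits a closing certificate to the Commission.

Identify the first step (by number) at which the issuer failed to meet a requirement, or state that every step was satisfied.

Step 4

Step 1: 90 days after 20 October 1997 (when the transaction closes) is 18 January 1998; done 21 October 1997 — timely.
Step 2: 60 days after 21 October 1997 (when Form R-1 is filed) is 20 December 1997; 28 November 1997 is within that limit.
Step 3: the window is 8–30 days after 15 December 1997 (end of the 17-day waiting period, which began when the investor circular is published on 28 November 1997), so 23 December 1997 through 14 January 1998; done 11 January 1998 — within the window.
Step 4: 14 days after 11 January 1998 (when the supplementary schedule is filed) is 25 January 1998; not done until 30 January 1998, 5 days after the deadline.
No need to go further; step 4 was not satisfied.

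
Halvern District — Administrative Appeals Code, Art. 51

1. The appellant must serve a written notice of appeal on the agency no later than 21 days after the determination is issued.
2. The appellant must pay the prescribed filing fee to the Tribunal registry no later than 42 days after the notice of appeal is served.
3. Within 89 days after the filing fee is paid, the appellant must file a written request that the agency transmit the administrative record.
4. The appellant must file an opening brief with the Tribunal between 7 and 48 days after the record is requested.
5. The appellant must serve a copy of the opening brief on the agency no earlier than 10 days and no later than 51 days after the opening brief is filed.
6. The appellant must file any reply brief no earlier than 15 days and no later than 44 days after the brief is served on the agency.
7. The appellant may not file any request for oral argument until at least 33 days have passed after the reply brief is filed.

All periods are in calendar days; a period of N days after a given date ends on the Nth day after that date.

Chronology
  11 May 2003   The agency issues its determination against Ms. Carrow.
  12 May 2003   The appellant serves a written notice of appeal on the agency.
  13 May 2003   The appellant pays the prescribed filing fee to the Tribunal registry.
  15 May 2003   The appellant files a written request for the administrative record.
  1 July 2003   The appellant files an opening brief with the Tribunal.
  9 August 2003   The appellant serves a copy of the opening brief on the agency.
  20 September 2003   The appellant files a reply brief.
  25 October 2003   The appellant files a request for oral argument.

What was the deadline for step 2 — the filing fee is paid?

Step 2 runs from 12 May 2003, when the notice of appeal is served. 42 days after 12 May 2003 is 23 June 2003.

23 June 2003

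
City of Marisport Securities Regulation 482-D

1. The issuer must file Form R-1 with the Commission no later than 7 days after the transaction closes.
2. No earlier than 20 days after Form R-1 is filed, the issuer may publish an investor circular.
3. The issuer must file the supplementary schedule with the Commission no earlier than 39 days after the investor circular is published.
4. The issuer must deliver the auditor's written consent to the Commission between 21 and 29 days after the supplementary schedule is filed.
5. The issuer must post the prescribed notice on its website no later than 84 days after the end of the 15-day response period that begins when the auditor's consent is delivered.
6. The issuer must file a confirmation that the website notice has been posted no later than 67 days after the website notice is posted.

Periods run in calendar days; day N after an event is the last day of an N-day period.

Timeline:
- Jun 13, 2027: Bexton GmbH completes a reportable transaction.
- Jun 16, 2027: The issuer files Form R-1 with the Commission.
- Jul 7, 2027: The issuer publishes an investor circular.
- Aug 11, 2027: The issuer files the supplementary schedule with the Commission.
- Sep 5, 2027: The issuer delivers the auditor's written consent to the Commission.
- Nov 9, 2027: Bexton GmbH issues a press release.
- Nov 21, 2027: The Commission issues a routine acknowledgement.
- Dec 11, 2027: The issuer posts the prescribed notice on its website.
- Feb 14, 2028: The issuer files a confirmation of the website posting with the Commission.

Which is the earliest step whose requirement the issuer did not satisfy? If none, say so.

(1) due by Jun 13, 2027 + 7 days = Jun 20, 2027; Jun 16, 2027 is within that limit.
(2) permitted from Jun 16, 2027 + 20 days = Jul 6, 2027 onward; done Jul 7, 2027, after the minimum wait.
(3) permitted from Jul 7, 2027 + 39 days = Aug 15, 2027 onward; Aug 11, 2027 is 4 days before the earliest permitted date.

Step 3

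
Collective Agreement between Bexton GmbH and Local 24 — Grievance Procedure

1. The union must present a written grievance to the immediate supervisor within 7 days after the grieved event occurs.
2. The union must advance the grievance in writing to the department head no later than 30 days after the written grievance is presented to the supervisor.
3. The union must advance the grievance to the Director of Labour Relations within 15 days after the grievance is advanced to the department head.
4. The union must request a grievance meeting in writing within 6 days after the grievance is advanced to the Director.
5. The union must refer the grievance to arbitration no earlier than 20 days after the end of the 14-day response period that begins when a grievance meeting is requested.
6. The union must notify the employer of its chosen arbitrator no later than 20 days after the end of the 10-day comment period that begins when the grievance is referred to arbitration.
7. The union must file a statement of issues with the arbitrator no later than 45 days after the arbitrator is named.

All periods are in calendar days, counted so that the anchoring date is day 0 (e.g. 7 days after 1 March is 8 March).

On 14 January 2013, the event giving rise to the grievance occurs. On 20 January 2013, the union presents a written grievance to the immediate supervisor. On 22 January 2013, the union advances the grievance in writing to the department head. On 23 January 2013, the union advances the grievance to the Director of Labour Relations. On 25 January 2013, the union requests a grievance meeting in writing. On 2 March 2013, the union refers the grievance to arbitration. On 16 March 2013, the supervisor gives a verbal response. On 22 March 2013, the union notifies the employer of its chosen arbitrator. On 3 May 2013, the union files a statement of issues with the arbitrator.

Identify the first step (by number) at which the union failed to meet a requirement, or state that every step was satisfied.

None — every step was satisfied

Step 1: 7 days after 14 January 2013 (when the grieved event occurs) is 21 January 2013; 20 January 2013 is within that limit.
Step 2: 30 days after 20 January 2013 (when the written grievance is presented to the supervisor) is 19 February 2013; completed 22 January 2013, before the deadline.
Step 3: 15 days after 22 January 2013 (when the grievance is advanced to the department head) is 6 February 2013; done 23 January 2013 — timely.
Step 4: 6 days after 23 January 2013 (when the grievance is advanced to the Director) is 29 January 2013; 25 January 2013 is within that limit.
Step 5: the earliest permitted date is 20 days after 8 February 2013 (end of the 14-day response period, which began when a grievance meeting is requested on 25 January 2013), i.e. 28 February 2013; done 2 March 2013 — permitted.
Step 6: 20 days after 12 March 2013 (end of the 10-day comment period, which began when the grievance is referred to arbitration on 2 March 2013) is 1 April 2013; 22 March 2013 is within that limit.
Step 7: 45 days after 22 March 2013 (when the arbitrator is named) is 6 May 2013; done 3 May 2013 — timely.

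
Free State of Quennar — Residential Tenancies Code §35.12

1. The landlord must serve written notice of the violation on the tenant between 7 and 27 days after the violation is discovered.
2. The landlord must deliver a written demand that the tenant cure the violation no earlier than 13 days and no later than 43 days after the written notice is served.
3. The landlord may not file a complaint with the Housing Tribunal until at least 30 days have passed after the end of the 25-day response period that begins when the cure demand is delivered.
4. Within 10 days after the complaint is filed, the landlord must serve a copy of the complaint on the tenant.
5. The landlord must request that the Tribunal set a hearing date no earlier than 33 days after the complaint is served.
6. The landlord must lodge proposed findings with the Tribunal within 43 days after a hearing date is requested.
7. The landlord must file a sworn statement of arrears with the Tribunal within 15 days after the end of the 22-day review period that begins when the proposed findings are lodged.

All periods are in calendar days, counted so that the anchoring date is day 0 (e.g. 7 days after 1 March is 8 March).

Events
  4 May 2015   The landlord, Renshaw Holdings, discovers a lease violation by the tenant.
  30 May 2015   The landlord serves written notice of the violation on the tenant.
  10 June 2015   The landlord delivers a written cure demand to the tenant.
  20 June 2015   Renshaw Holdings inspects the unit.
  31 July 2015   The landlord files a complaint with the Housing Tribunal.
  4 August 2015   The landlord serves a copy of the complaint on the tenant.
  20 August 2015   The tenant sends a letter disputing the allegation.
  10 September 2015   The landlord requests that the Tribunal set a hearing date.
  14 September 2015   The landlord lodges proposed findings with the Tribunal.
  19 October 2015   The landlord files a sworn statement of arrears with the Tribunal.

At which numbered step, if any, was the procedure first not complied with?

Step 2

(1) the permitted window runs from 4 May 2015 + 7 = 11 May 2015 to 4 May 2015 + 27 = 31 May 2015; done 30 May 2015, which is between those dates.
(2) the permitted window runs from 30 May 2015 + 13 = 12 June 2015 to 30 May 2015 + 43 = 12 July 2015; 10 June 2015 is 2 days too early.
Later steps need not be reached.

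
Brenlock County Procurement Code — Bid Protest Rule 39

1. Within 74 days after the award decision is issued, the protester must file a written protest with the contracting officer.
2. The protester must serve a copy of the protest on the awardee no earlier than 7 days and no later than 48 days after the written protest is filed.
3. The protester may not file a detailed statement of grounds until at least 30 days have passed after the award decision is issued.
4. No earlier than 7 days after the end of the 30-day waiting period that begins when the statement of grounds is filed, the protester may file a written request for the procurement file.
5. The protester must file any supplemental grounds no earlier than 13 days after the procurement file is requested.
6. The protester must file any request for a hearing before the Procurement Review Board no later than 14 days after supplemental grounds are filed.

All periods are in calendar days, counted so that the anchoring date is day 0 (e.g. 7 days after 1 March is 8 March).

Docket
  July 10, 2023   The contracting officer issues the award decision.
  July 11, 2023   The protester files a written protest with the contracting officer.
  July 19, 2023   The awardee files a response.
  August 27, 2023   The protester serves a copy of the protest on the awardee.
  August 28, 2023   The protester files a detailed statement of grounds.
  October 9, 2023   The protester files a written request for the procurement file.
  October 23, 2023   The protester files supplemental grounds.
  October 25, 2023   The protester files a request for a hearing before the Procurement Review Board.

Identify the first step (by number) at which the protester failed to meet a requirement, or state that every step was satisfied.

None — every step was satisfied

Step 1 — counting 74 days from July 10, 2023 (when the award decision is issued) gives a deadline of September 22, 2023; done July 11, 2023 — timely.
Step 2 — 7 and 48 days from July 11, 2023 (when the written protest is filed) are July 18, 2023 and August 28, 2023 respectively; done August 27, 2023 — within the window.
Step 3 — must wait 30 days from July 10, 2023 (when the award decision is issued), so not before August 9, 2023; done August 28, 2023 — permitted.
Step 4 — must wait 7 days from September 27, 2023 (end of the 30-day waiting period, which began when the statement of grounds is filed on August 28, 2023), so not before October 4, 2023; October 9, 2023 is on or after that date.
Step 5 — must wait 13 days from October 9, 2023 (when the procurement file is requested), so not before October 22, 2023; October 23, 2023 is on or after that date.
Step 6 — counting 14 days from October 23, 2023 (when supplemental grounds are filed) gives a deadline of November 6, 2023; done October 25, 2023 — timely.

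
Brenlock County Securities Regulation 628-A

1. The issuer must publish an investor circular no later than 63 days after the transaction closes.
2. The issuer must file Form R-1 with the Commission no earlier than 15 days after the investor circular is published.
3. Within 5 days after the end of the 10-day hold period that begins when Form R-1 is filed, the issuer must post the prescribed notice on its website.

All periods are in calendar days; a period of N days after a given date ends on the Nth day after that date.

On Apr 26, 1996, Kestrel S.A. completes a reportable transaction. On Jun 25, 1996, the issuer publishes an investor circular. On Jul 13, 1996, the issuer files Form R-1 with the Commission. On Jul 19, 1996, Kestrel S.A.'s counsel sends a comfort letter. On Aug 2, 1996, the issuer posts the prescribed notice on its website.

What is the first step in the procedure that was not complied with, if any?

Step 1: 63 days after Apr 26, 1996 (when the transaction closes) is Jun 28, 1996; Jun 25, 1996 is within that limit.
Step 2: the earliest permitted date is 15 days after Jun 25, 1996 (when the investor circular is published), i.e. Jul 10, 1996; Jul 13, 1996 is on or after that date.
Step 3: 5 days after Jul 23, 1996 (end of the 10-day hold period, which began when Form R-1 is filed on Jul 13, 1996) is Jul 28, 1996; done Aug 2, 1996 — 5 days late.
No need to go further; step 3 was not satisfied.

Step 3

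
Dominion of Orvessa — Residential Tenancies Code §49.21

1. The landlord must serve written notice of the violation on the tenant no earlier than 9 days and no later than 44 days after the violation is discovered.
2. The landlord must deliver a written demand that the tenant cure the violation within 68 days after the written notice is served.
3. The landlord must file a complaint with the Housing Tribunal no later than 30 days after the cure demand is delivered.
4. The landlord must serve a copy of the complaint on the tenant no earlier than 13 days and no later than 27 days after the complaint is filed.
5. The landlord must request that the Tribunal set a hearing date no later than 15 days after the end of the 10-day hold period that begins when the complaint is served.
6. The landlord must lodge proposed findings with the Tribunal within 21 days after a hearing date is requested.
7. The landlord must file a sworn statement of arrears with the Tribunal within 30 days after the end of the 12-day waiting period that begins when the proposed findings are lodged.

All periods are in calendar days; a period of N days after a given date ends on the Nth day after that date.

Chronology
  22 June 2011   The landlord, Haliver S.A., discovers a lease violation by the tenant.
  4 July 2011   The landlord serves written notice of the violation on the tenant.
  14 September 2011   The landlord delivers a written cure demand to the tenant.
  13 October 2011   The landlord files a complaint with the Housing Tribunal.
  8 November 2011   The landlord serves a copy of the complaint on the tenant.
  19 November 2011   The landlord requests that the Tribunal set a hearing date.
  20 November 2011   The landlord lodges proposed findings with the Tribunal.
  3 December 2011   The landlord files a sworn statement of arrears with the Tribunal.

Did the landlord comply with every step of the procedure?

No

Step 1 — 9 and 44 days from 22 June 2011 (when the violation is discovered) are 1 July 2011 and 5 August 2011 respectively; 4 July 2011 falls inside that range.
Step 2 — counting 68 days from 4 July 2011 (when the written notice is served) gives a deadline of 10 September 2011; done 14 September 2011 — 4 days late.
The procedure was therefore not followed at step 2.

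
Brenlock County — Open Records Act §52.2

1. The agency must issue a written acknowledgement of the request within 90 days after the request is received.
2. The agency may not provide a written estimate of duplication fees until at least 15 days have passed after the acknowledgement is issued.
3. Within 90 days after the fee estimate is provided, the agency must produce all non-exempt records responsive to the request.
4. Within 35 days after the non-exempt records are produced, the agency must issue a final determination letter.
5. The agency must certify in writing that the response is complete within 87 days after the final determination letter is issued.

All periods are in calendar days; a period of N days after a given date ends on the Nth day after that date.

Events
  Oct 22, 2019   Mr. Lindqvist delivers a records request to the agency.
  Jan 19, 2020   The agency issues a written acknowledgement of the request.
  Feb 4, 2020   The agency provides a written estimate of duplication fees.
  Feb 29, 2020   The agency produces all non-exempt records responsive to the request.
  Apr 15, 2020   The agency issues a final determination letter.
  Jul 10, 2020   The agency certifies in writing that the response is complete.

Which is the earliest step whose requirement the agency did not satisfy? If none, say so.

(1) due by Oct 22, 2019 + 90 days = Jan 20, 2020; done Jan 19, 2020 — timely.
(2) permitted from Jan 19, 2020 + 15 days = Feb 3, 2020 onward; done Feb 4, 2020, after the minimum wait.
(3) due by Feb 4, 2020 + 90 days = May 4, 2020; completed Feb 29, 2020, before the deadline.
(4) due by Feb 29, 2020 + 35 days = Apr 4, 2020; done Apr 15, 2020 — 11 days late.

Step 4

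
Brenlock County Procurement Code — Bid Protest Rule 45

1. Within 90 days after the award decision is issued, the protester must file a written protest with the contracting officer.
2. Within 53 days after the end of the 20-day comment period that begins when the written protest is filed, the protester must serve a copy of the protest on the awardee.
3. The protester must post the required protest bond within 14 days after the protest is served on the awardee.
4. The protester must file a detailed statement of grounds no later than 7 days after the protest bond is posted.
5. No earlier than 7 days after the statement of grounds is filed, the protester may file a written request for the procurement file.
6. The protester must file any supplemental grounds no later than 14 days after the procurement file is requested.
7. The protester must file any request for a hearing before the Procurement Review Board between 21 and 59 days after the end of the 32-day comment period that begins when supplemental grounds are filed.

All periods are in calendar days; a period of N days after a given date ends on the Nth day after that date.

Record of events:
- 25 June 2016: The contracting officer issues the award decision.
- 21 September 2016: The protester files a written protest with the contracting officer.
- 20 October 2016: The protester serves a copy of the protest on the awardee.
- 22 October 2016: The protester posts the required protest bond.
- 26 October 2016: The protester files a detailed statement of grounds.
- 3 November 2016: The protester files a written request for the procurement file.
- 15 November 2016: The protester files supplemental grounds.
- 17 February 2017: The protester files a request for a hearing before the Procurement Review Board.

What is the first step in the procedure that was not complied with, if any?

Step 1: 90 days after 25 June 2016 (when the award decision is issued) is 23 September 2016; done 21 September 2016 — timely.
Step 2: 53 days after 11 October 2016 (end of the 20-day comment period, which began when the written protest is filed on 21 September 2016) is 3 December 2016; completed 20 October 2016, before the deadline.
Step 3: 14 days after 20 October 2016 (when the protest is served on the awardee) is 3 November 2016; completed 22 October 2016, before the deadline.
Step 4: 7 days after 22 October 2016 (when the protest bond is posted) is 29 October 2016; completed 26 October 2016, before the deadline.
Step 5: the earliest permitted date is 7 days after 26 October 2016 (when the statement of grounds is filed), i.e. 2 November 2016; done 3 November 2016, after the minimum wait.
Step 6: 14 days after 3 November 2016 (when the procurement file is requested) is 17 November 2016; done 15 November 2016 — timely.
Step 7: the window is 21–59 days after 17 December 2016 (end of the 32-day comment period, which began when supplemental grounds are filed on 15 November 2016), so 7 January 2017 through 14 February 2017; 17 February 2017 is 3 days past the end of the window.
The analysis stops there.

Step 7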